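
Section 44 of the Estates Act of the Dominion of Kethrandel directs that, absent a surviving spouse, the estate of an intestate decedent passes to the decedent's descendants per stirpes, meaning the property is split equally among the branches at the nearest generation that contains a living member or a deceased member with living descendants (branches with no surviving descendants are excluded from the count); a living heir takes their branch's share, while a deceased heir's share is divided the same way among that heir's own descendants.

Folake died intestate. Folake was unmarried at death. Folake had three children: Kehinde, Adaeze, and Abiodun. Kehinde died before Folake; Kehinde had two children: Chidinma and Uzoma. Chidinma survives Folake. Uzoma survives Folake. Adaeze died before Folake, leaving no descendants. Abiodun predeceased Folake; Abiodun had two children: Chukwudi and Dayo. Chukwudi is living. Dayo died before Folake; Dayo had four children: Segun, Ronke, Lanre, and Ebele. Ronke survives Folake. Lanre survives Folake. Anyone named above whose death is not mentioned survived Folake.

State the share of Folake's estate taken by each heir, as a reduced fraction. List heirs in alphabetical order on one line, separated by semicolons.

Chidinma 1/4; Chukwudi 1/4; Ebele 1/16; Lanre 1/16; Ronke 1/16; Segun 1/16; Uzoma 1/4

There is no surviving spouse, so the entire estate passes to Folake's descendants per stirpes.
Adaeze left no surviving issue, so that branch lapses and is disregarded.
The estate is divided into 2 equal shares of 1/2 among Kehinde, Abiodun.
Kehinde predeceased; the 1/2 allotted to Kehinde's branch passes to Kehinde's issue by representation.
The 1/2 is divided into 2 equal shares of 1/4 among Chidinma, Uzoma.
Chidinma is living and takes 1/4.
Uzoma is living and takes 1/4.
Abiodun predeceased; the 1/2 allotted to Abiodun's branch passes to Abiodun's issue by representation.
The 1/2 is divided into 2 equal shares of 1/4 among Chukwudi, Dayo.
Chukwudi is living and takes 1/4.
Dayo predeceased; the 1/4 allotted to Dayo's branch passes to Dayo's issue by representation.
The 1/4 is divided into 4 equal shares of 1/16 among Segun, Ronke, Lanre, Ebele.
Segun is living and takes 1/16.
Ronke is living and takes 1/16.
Lanre is living and takes 1/16.
Ebele is living and takes 1/16.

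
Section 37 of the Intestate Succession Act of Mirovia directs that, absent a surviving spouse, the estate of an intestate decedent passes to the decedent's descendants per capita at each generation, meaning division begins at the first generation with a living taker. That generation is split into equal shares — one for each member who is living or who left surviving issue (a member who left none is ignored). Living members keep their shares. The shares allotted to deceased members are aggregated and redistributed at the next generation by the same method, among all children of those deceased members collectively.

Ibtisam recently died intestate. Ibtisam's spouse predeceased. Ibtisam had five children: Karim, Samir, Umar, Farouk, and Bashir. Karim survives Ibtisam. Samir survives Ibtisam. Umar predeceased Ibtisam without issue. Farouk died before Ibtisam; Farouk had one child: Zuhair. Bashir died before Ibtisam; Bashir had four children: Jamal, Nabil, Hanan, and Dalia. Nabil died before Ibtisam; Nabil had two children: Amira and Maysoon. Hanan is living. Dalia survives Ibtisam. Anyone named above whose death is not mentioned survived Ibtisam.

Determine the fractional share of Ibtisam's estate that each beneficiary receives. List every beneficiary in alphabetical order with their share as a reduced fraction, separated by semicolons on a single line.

Amira 1/20; Dalia 1/10; Hanan 1/10; Jamal 1/10; Karim 1/4; Maysoon 1/20; Samir 1/4; Zuhair 1/10

There is no surviving spouse, so the entire estate passes to Ibtisam's descendants per capita at each generation.
At generation 1 (Karim, Samir, Farouk, Bashir) there are 4 shares of (1)/4 = 1/4 each.
Living: Karim and Samir — each takes 1/4.
Deceased: Farouk and Bashir. Their combined 1/2 is pooled and carried to generation 2.
At generation 2 (Zuhair, Jamal, Nabil, Hanan, Dalia) there are 5 shares of (1/2)/5 = 1/10 each.
Living: Zuhair, Jamal, Hanan, and Dalia — each takes 1/10.
Deceased: Nabil. That 1/10 share is carried to generation 3.
At generation 3 (Amira, Maysoon) there are 2 shares of (1/10)/2 = 1/20 each.
Living: Amira and Maysoon — each takes 1/20.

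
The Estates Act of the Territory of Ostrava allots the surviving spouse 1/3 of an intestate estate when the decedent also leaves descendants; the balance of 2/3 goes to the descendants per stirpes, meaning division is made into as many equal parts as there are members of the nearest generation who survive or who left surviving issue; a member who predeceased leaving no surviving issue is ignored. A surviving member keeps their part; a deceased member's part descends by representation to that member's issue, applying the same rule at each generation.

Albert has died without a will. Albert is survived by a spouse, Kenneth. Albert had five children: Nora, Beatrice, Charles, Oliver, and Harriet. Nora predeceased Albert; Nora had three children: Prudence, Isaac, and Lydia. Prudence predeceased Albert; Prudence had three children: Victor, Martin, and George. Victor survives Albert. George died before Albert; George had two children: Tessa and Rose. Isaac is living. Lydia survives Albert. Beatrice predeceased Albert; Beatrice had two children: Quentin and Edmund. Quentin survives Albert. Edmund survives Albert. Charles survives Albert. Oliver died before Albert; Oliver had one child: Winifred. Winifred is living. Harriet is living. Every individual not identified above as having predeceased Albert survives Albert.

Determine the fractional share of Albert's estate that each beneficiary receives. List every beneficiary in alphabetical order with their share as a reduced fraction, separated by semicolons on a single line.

Kenneth, as surviving spouse, takes 1/3.
The remaining 2/3 passes to Albert's descendants per stirpes.
The 2/3 is divided into 5 equal shares of 2/15 among Nora, Beatrice, Charles, Oliver, Harriet.
Nora predeceased; the 2/15 allotted to Nora's branch passes to Nora's issue by representation.
The 2/15 is divided into 3 equal shares of 2/45 among Prudence, Isaac, Lydia.
Prudence predeceased; the 2/45 allotted to Prudence's branch passes to Prudence's issue by representation.
The 2/45 is divided into 3 equal shares of 2/135 among Victor, Martin, George.
Victor is living and takes 2/135.
Martin is living and takes 2/135.
George predeceased; the 2/135 allotted to George's branch passes to George's issue by representation.
The 2/135 is divided into 2 equal shares of 1/135 among Tessa, Rose.
Tessa is living and takes 1/135.
Rose is living and takes 1/135.
Isaac is living and takes 2/45.
Lydia is living and takes 2/45.
Beatrice predeceased; the 2/15 allotted to Beatrice's branch passes to Beatrice's issue by representation.
The 2/15 is divided into 2 equal shares of 1/15 among Quentin, Edmund.
Quentin is living and takes 1/15.
Edmund is living and takes 1/15.
Charles is living and takes 2/15.
Oliver predeceased; the 2/15 allotted to Oliver's branch passes to Oliver's issue by representation.
Winifred is the sole taker at this level and receives the full 2/15.
Harriet is living and takes 2/15.

Charles 2/15; Edmund 1/15; Harriet 2/15; Isaac 2/45; Kenneth 1/3; Lydia 2/45; Martin 2/135; Quentin 1/15; Rose 1/135; Tessa 1/135; Victor 2/135; Winifred 2/15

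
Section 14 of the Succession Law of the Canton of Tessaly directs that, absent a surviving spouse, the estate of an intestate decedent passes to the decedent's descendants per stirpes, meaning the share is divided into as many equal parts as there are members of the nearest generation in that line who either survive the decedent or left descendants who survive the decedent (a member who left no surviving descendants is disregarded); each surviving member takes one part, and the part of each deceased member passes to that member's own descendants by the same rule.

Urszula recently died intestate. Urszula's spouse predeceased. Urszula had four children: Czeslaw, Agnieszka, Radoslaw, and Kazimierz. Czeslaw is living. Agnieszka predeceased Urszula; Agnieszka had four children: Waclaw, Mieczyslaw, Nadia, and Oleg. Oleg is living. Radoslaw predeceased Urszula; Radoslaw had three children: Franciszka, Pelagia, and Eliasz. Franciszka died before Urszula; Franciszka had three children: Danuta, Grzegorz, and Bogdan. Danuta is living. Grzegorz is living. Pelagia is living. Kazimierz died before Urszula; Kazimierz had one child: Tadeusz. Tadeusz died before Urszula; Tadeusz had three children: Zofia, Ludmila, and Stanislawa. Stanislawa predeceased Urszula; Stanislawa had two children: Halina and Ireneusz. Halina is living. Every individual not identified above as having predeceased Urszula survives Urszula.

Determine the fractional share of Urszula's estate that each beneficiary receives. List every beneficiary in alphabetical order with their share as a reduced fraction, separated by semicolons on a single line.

Bogdan 1/36; Czeslaw 1/4; Danuta 1/36; Eliasz 1/12; Grzegorz 1/36; Halina 1/24; Ireneusz 1/24; Ludmila 1/12; Mieczyslaw 1/16; Nadia 1/16; Oleg 1/16; Pelagia 1/12; Waclaw 1/16; Zofia 1/12

There is no surviving spouse, so the entire estate passes to Urszula's descendants per stirpes.
The estate is divided into 4 equal shares of 1/4 among Czeslaw, Agnieszka, Radoslaw, Kazimierz.
Czeslaw is living and takes 1/4.
Agnieszka predeceased; the 1/4 allotted to Agnieszka's branch passes to Agnieszka's issue by representation.
The 1/4 is divided into 4 equal shares of 1/16 among Waclaw, Mieczyslaw, Nadia, Oleg.
Waclaw is living and takes 1/16.
Mieczyslaw is living and takes 1/16.
Nadia is living and takes 1/16.
Oleg is living and takes 1/16.
Radoslaw predeceased; the 1/4 allotted to Radoslaw's branch passes to Radoslaw's issue by representation.
The 1/4 is divided into 3 equal shares of 1/12 among Franciszka, Pelagia, Eliasz.
Franciszka predeceased; the 1/12 allotted to Franciszka's branch passes to Franciszka's issue by representation.
The 1/12 is divided into 3 equal shares of 1/36 among Danuta, Grzegorz, Bogdan.
Danuta is living and takes 1/36.
Grzegorz is living and takes 1/36.
Bogdan is living and takes 1/36.
Pelagia is living and takes 1/12.
Eliasz is living and takes 1/12.
Kazimierz predeceased; the 1/4 allotted to Kazimierz's branch passes to Kazimierz's issue by representation.
Tadeusz's line is the sole branch at this level, so the full 1/4 passes to Tadeusz's issue by representation.
The 1/4 is divided into 3 equal shares of 1/12 among Zofia, Ludmila, Stanislawa.
Zofia is living and takes 1/12.
Ludmila is living and takes 1/12.
Stanislawa predeceased; the 1/12 allotted to Stanislawa's branch passes to Stanislawa's issue by representation.
The 1/12 is divided into 2 equal shares of 1/24 among Halina, Ireneusz.
Halina is living and takes 1/24.
Ireneusz is living and takes 1/24.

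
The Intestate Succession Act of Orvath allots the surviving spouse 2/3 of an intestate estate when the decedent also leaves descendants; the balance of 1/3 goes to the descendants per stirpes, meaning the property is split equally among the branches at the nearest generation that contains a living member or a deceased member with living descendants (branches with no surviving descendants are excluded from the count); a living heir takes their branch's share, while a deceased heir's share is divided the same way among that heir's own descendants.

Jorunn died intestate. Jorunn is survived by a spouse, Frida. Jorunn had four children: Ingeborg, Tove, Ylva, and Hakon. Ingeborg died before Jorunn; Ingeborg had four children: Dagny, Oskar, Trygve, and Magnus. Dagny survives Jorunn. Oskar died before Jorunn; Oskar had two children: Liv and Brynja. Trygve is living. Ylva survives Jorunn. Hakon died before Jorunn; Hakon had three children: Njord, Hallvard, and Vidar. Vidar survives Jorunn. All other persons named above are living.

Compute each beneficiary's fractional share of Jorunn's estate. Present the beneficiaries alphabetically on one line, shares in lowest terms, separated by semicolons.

Brynja 1/96; Dagny 1/48; Frida 2/3; Hallvard 1/36; Liv 1/96; Magnus 1/48; Njord 1/36; Tove 1/12; Trygve 1/48; Vidar 1/36; Ylva 1/12

Frida, as surviving spouse, takes 2/3.
The remaining 1/3 passes to Jorunn's descendants per stirpes.
The 1/3 is divided into 4 equal shares of 1/12 among Ingeborg, Tove, Ylva, Hakon.
Ingeborg predeceased; the 1/12 allotted to Ingeborg's branch passes to Ingeborg's issue by representation.
The 1/12 is divided into 4 equal shares of 1/48 among Dagny, Oskar, Trygve, Magnus.
Dagny is living and takes 1/48.
Oskar predeceased; the 1/48 allotted to Oskar's branch passes to Oskar's issue by representation.
The 1/48 is divided into 2 equal shares of 1/96 among Liv, Brynja.
Liv is living and takes 1/96.
Brynja is living and takes 1/96.
Trygve is living and takes 1/48.
Magnus is living and takes 1/48.
Tove is living and takes 1/12.
Ylva is living and takes 1/12.
Hakon predeceased; the 1/12 allotted to Hakon's branch passes to Hakon's issue by representation.
The 1/12 is divided into 3 equal shares of 1/36 among Njord, Hallvard, Vidar.
Njord is living and takes 1/36.
Hallvard is living and takes 1/36.
Vidar is living and takes 1/36.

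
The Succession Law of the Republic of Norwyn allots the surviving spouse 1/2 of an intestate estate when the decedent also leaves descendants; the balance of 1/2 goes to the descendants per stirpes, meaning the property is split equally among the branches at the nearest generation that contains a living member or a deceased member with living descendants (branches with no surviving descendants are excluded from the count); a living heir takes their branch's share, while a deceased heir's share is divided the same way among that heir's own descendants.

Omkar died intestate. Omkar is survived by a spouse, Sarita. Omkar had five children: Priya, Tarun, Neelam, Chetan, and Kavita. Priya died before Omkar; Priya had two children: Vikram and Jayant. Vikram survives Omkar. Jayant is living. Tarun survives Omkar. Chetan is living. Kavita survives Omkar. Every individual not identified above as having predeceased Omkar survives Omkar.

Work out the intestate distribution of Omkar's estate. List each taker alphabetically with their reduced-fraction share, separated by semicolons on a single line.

Chetan 1/10; Jayant 1/20; Kavita 1/10; Neelam 1/10; Sarita 1/2; Tarun 1/10; Vikram 1/20

Sarita, as surviving spouse, takes 1/2.
The remaining 1/2 passes to Omkar's descendants per stirpes.
The 1/2 is divided into 5 equal shares of 1/10 among Priya, Tarun, Neelam, Chetan, Kavita.
Priya predeceased; the 1/10 allotted to Priya's branch passes to Priya's issue by representation.
The 1/10 is divided into 2 equal shares of 1/20 among Vikram, Jayant.
Vikram is living and takes 1/20.
Jayant is living and takes 1/20.
Tarun is living and takes 1/10.
Neelam is living and takes 1/10.
Chetan is living and takes 1/10.
Kavita is living and takes 1/10.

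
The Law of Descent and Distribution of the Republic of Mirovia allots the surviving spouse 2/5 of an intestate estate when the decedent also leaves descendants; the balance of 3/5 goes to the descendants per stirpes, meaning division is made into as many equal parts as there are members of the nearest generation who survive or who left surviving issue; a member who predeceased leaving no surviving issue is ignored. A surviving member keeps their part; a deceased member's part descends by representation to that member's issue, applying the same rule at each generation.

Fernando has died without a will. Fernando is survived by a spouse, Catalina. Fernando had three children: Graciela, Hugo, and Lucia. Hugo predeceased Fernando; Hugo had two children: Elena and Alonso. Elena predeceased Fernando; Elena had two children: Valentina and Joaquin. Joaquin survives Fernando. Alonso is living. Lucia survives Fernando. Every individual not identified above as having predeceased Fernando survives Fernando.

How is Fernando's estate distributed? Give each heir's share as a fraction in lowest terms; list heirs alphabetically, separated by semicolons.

Catalina, as surviving spouse, takes 2/5.
The remaining 3/5 passes to Fernando's descendants per stirpes.
The 3/5 is divided into 3 equal shares of 1/5 among Graciela, Hugo, Lucia.
Graciela is living and takes 1/5.
Hugo predeceased; the 1/5 allotted to Hugo's branch passes to Hugo's issue by representation.
The 1/5 is divided into 2 equal shares of 1/10 among Elena, Alonso.
Elena predeceased; the 1/10 allotted to Elena's branch passes to Elena's issue by representation.
The 1/10 is divided into 2 equal shares of 1/20 among Valentina, Joaquin.
Valentina is living and takes 1/20.
Joaquin is living and takes 1/20.
Alonso is living and takes 1/10.
Lucia is living and takes 1/5.

Alonso 1/10; Catalina 2/5; Graciela 1/5; Joaquin 1/20; Lucia 1/5; Valentina 1/20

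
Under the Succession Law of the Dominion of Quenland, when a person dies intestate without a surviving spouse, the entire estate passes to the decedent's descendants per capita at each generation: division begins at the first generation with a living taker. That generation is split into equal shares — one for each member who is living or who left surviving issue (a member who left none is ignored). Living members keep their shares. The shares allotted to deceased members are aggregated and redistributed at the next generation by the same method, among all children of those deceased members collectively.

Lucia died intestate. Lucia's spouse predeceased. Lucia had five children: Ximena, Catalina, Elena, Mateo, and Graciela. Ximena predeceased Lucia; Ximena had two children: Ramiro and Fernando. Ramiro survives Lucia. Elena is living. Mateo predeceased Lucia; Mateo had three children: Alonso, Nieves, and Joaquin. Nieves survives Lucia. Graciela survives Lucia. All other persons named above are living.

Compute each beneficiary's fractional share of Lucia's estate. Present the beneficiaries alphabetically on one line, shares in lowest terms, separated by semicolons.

Alonso 2/25; Catalina 1/5; Elena 1/5; Fernando 2/25; Graciela 1/5; Joaquin 2/25; Nieves 2/25; Ramiro 2/25

There is no surviving spouse, so the entire estate passes to Lucia's descendants per capita at each generation.
At generation 1 (Ximena, Catalina, Elena, Mateo, Graciela) there are 5 shares of (1)/5 = 1/5 each.
Living: Catalina, Elena, and Graciela — each takes 1/5.
Deceased: Ximena and Mateo. Their combined 2/5 is pooled and carried to generation 2.
At generation 2 (Ramiro, Fernando, Alonso, Nieves, Joaquin) there are 5 shares of (2/5)/5 = 2/25 each.
Living: Ramiro, Fernando, Alonso, Nieves, and Joaquin — each takes 2/25.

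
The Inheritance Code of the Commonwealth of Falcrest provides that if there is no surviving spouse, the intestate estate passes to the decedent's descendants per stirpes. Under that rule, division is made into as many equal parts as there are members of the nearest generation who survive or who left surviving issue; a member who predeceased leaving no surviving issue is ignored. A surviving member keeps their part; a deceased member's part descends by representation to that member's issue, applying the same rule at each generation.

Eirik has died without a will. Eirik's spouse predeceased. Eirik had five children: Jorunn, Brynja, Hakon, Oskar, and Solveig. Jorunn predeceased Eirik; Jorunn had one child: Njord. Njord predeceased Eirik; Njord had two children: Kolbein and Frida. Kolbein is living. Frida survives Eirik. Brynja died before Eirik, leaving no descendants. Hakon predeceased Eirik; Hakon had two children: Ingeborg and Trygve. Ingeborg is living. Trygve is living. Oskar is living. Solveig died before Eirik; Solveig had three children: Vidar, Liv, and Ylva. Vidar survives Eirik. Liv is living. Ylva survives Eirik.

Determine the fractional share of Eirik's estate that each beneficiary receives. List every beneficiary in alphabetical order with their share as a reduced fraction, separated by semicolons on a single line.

Frida 1/8; Ingeborg 1/8; Kolbein 1/8; Liv 1/12; Oskar 1/4; Trygve 1/8; Vidar 1/12; Ylva 1/12

There is no surviving spouse, so the entire estate passes to Eirik's descendants per stirpes.
Brynja left no surviving issue, so that branch lapses and is disregarded.
The estate is divided into 4 equal shares of 1/4 among Jorunn, Hakon, Oskar, Solveig.
Jorunn predeceased; the 1/4 allotted to Jorunn's branch passes to Jorunn's issue by representation.
Njord's line is the sole branch at this level, so the full 1/4 passes to Njord's issue by representation.
The 1/4 is divided into 2 equal shares of 1/8 among Kolbein, Frida.
Kolbein is living and takes 1/8.
Frida is living and takes 1/8.
Hakon predeceased; the 1/4 allotted to Hakon's branch passes to Hakon's issue by representation.
The 1/4 is divided into 2 equal shares of 1/8 among Ingeborg, Trygve.
Ingeborg is living and takes 1/8.
Trygve is living and takes 1/8.
Oskar is living and takes 1/4.
Solveig predeceased; the 1/4 allotted to Solveig's branch passes to Solveig's issue by representation.
The 1/4 is divided into 3 equal shares of 1/12 among Vidar, Liv, Ylva.
Vidar is living and takes 1/12.
Liv is living and takes 1/12.
Ylva is living and takes 1/12.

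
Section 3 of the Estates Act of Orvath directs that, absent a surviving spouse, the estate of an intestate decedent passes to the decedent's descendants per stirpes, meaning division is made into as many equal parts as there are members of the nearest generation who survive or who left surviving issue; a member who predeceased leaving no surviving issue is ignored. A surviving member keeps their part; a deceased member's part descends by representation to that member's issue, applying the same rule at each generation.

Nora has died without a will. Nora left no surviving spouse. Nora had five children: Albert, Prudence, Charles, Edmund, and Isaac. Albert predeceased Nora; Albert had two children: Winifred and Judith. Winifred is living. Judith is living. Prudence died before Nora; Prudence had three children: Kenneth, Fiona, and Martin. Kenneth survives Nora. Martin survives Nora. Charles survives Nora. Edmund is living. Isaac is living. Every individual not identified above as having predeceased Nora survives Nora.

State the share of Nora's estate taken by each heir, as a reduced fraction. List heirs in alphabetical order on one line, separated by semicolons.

There is no surviving spouse, so the entire estate passes to Nora's descendants per stirpes.
The estate is divided into 5 equal shares of 1/5 among Albert, Prudence, Charles, Edmund, Isaac.
Albert predeceased; the 1/5 allotted to Albert's branch passes to Albert's issue by representation.
The 1/5 is divided into 2 equal shares of 1/10 among Winifred, Judith.
Winifred is living and takes 1/10.
Judith is living and takes 1/10.
Prudence predeceased; the 1/5 allotted to Prudence's branch passes to Prudence's issue by representation.
The 1/5 is divided into 3 equal shares of 1/15 among Kenneth, Fiona, Martin.
Kenneth is living and takes 1/15.
Fiona is living and takes 1/15.
Martin is living and takes 1/15.
Charles is living and takes 1/5.
Edmund is living and takes 1/5.
Isaac is living and takes 1/5.

Charles 1/5; Edmund 1/5; Fiona 1/15; Isaac 1/5; Judith 1/10; Kenneth 1/15; Martin 1/15; Winifred 1/10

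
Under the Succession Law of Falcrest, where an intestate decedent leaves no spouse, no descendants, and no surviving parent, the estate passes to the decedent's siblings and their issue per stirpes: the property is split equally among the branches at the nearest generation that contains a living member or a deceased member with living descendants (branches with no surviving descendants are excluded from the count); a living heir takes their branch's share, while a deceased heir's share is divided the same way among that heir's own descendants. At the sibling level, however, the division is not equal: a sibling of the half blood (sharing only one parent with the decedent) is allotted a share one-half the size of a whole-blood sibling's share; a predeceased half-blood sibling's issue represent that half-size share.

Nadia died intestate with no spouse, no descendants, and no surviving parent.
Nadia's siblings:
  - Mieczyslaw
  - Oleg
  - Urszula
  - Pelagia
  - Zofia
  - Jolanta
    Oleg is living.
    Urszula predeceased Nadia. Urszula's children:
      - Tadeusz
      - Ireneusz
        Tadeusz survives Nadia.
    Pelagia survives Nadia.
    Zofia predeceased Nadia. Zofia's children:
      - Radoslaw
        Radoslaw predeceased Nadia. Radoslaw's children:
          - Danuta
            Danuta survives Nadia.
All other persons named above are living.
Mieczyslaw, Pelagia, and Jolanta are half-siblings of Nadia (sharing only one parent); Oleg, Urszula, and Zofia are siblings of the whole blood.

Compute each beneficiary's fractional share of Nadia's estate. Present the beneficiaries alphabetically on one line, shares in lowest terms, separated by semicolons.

Danuta 2/9; Ireneusz 1/9; Jolanta 1/9; Mieczyslaw 1/9; Oleg 2/9; Pelagia 1/9; Tadeusz 1/9

No spouse, descendants, or parent survives, so the estate passes to Nadia's siblings per stirpes.
Half-blood siblings count for one-half the weight of whole-blood siblings at the initial division.
Dividing 1 in proportion to weights (total weight 9/2): Mieczyslaw (weight 1/2) → 1/9; Oleg (weight 1) → 2/9; Urszula (weight 1) → 2/9; Pelagia (weight 1/2) → 1/9; Zofia (weight 1) → 2/9; Jolanta (weight 1/2) → 1/9.
Mieczyslaw is living and takes 1/9.
Oleg is living and takes 2/9.
Urszula predeceased; the 2/9 allotted to Urszula's branch passes to Urszula's issue by representation.
The 2/9 is divided into 2 equal shares of 1/9 among Tadeusz, Ireneusz.
Tadeusz is living and takes 1/9.
Ireneusz is living and takes 1/9.
Pelagia is living and takes 1/9.
Zofia predeceased; the 2/9 allotted to Zofia's branch passes to Zofia's issue by representation.
Radoslaw's line is the sole branch at this level, so the full 2/9 passes to Radoslaw's issue by representation.
Danuta is the sole taker at this level and receives the full 2/9.
Jolanta is living and takes 1/9.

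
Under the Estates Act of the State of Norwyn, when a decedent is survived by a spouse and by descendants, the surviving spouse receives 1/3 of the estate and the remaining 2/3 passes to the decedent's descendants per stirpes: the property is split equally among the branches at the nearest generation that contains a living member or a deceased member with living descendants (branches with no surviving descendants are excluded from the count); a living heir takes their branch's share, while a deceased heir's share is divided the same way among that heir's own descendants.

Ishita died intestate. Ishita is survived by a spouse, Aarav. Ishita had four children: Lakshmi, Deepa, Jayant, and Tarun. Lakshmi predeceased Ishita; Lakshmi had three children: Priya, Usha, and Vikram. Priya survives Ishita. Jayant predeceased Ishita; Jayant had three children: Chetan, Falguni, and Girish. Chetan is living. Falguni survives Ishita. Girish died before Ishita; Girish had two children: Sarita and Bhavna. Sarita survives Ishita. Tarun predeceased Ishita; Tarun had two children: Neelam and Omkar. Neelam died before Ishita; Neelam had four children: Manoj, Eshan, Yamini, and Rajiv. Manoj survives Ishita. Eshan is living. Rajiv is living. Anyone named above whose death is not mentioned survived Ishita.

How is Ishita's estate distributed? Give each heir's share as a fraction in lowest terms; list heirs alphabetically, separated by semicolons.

Aarav, as surviving spouse, takes 1/3.
The remaining 2/3 passes to Ishita's descendants per stirpes.
The 2/3 is divided into 4 equal shares of 1/6 among Lakshmi, Deepa, Jayant, Tarun.
Lakshmi predeceased; the 1/6 allotted to Lakshmi's branch passes to Lakshmi's issue by representation.
The 1/6 is divided into 3 equal shares of 1/18 among Priya, Usha, Vikram.
Priya is living and takes 1/18.
Usha is living and takes 1/18.
Vikram is living and takes 1/18.
Deepa is living and takes 1/6.
Jayant predeceased; the 1/6 allotted to Jayant's branch passes to Jayant's issue by representation.
The 1/6 is divided into 3 equal shares of 1/18 among Chetan, Falguni, Girish.
Chetan is living and takes 1/18.
Falguni is living and takes 1/18.
Girish predeceased; the 1/18 allotted to Girish's branch passes to Girish's issue by representation.
The 1/18 is divided into 2 equal shares of 1/36 among Sarita, Bhavna.
Sarita is living and takes 1/36.
Bhavna is living and takes 1/36.
Tarun predeceased; the 1/6 allotted to Tarun's branch passes to Tarun's issue by representation.
The 1/6 is divided into 2 equal shares of 1/12 among Neelam, Omkar.
Neelam predeceased; the 1/12 allotted to Neelam's branch passes to Neelam's issue by representation.
The 1/12 is divided into 4 equal shares of 1/48 among Manoj, Eshan, Yamini, Rajiv.
Manoj is living and takes 1/48.
Eshan is living and takes 1/48.
Yamini is living and takes 1/48.
Rajiv is living and takes 1/48.
Omkar is living and takes 1/12.

Aarav 1/3; Bhavna 1/36; Chetan 1/18; Deepa 1/6; Eshan 1/48; Falguni 1/18; Manoj 1/48; Omkar 1/12; Priya 1/18; Rajiv 1/48; Sarita 1/36; Usha 1/18; Vikram 1/18; Yamini 1/48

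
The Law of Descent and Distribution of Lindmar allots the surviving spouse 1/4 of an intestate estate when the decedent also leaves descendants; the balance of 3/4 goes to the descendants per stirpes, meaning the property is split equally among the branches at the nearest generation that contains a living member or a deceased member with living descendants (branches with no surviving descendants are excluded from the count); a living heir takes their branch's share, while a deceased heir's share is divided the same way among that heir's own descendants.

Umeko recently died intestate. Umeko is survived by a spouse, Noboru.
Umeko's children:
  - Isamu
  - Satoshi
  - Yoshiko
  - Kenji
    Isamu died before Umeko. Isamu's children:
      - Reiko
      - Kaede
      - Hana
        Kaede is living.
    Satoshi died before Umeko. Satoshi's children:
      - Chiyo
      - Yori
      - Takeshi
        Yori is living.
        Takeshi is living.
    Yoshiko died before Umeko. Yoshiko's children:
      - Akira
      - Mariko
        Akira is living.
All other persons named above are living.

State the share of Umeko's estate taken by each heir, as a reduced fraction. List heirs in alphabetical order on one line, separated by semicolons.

Akira 3/32; Chiyo 1/16; Hana 1/16; Kaede 1/16; Kenji 3/16; Mariko 3/32; Noboru 1/4; Reiko 1/16; Takeshi 1/16; Yori 1/16

Noboru, as surviving spouse, takes 1/4.
The remaining 3/4 passes to Umeko's descendants per stirpes.
The 3/4 is divided into 4 equal shares of 3/16 among Isamu, Satoshi, Yoshiko, Kenji.
Isamu predeceased; the 3/16 allotted to Isamu's branch passes to Isamu's issue by representation.
The 3/16 is divided into 3 equal shares of 1/16 among Reiko, Kaede, Hana.
Reiko is living and takes 1/16.
Kaede is living and takes 1/16.
Hana is living and takes 1/16.
Satoshi predeceased; the 3/16 allotted to Satoshi's branch passes to Satoshi's issue by representation.
The 3/16 is divided into 3 equal shares of 1/16 among Chiyo, Yori, Takeshi.
Chiyo is living and takes 1/16.
Yori is living and takes 1/16.
Takeshi is living and takes 1/16.
Yoshiko predeceased; the 3/16 allotted to Yoshiko's branch passes to Yoshiko's issue by representation.
The 3/16 is divided into 2 equal shares of 3/32 among Akira, Mariko.
Akira is living and takes 3/32.
Mariko is living and takes 3/32.
Kenji is living and takes 3/16.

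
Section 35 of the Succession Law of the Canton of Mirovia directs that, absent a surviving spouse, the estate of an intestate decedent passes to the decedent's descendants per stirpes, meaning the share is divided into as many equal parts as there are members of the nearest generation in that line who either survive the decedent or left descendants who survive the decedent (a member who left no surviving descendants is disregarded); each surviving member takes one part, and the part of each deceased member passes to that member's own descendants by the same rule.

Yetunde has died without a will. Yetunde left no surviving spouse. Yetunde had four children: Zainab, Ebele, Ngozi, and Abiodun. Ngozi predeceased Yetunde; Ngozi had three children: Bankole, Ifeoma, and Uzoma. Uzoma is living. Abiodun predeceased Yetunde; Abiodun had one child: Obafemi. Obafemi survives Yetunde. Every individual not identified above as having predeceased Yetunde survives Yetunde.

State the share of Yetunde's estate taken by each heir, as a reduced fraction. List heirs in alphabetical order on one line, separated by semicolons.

There is no surviving spouse, so the entire estate passes to Yetunde's descendants per stirpes.
The estate is divided into 4 equal shares of 1/4 among Zainab, Ebele, Ngozi, Abiodun.
Zainab is living and takes 1/4.
Ebele is living and takes 1/4.
Ngozi predeceased; the 1/4 allotted to Ngozi's branch passes to Ngozi's issue by representation.
The 1/4 is divided into 3 equal shares of 1/12 among Bankole, Ifeoma, Uzoma.
Bankole is living and takes 1/12.
Ifeoma is living and takes 1/12.
Uzoma is living and takes 1/12.
Abiodun predeceased; the 1/4 allotted to Abiodun's branch passes to Abiodun's issue by representation.
Obafemi is the sole taker at this level and receives the full 1/4.

Bankole 1/12; Ebele 1/4; Ifeoma 1/12; Obafemi 1/4; Uzoma 1/12; Zainab 1/4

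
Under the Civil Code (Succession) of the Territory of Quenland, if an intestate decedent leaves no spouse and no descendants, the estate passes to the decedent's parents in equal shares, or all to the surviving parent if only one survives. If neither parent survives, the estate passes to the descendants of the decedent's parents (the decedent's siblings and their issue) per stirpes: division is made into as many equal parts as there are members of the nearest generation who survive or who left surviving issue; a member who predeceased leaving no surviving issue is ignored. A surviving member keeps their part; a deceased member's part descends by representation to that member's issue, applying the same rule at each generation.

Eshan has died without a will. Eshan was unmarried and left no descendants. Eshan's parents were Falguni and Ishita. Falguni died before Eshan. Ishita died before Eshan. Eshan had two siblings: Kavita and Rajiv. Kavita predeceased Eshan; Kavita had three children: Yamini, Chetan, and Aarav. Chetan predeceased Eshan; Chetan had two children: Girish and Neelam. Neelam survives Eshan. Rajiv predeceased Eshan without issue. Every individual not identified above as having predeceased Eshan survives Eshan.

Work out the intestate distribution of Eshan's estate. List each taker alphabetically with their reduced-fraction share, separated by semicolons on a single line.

Aarav 1/3; Girish 1/6; Neelam 1/6; Yamini 1/3

Neither parent survives and there are no descendants, so the estate passes to Eshan's siblings and their issue per stirpes.
Rajiv left no surviving issue, so that branch lapses and is disregarded.
Kavita's line is the sole branch at this level, so the full 1 passes to Kavita's issue by representation.
The estate is divided into 3 equal shares of 1/3 among Yamini, Chetan, Aarav.
Yamini is living and takes 1/3.
Chetan predeceased; the 1/3 allotted to Chetan's branch passes to Chetan's issue by representation.
The 1/3 is divided into 2 equal shares of 1/6 among Girish, Neelam.
Girish is living and takes 1/6.
Neelam is living and takes 1/6.
Aarav is living and takes 1/3.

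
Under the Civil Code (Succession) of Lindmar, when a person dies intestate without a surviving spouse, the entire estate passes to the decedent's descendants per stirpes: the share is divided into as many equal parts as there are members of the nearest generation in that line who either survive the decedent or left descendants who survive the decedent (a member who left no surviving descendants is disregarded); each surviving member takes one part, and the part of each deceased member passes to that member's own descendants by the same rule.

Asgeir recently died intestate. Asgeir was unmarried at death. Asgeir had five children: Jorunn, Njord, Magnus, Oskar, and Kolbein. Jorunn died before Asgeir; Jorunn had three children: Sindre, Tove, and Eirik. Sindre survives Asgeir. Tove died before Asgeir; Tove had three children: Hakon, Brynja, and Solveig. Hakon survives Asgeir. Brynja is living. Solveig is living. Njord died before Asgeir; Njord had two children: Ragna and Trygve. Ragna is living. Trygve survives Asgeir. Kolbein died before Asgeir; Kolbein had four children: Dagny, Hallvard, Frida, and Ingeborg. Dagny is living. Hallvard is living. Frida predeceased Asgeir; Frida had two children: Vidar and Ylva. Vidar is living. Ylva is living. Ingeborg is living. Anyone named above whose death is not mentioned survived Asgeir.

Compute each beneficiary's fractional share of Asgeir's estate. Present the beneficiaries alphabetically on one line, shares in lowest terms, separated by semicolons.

There is no surviving spouse, so the entire estate passes to Asgeir's descendants per stirpes.
The estate is divided into 5 equal shares of 1/5 among Jorunn, Njord, Magnus, Oskar, Kolbein.
Jorunn predeceased; the 1/5 allotted to Jorunn's branch passes to Jorunn's issue by representation.
The 1/5 is divided into 3 equal shares of 1/15 among Sindre, Tove, Eirik.
Sindre is living and takes 1/15.
Tove predeceased; the 1/15 allotted to Tove's branch passes to Tove's issue by representation.
The 1/15 is divided into 3 equal shares of 1/45 among Hakon, Brynja, Solveig.
Hakon is living and takes 1/45.
Brynja is living and takes 1/45.
Solveig is living and takes 1/45.
Eirik is living and takes 1/15.
Njord predeceased; the 1/5 allotted to Njord's branch passes to Njord's issue by representation.
The 1/5 is divided into 2 equal shares of 1/10 among Ragna, Trygve.
Ragna is living and takes 1/10.
Trygve is living and takes 1/10.
Magnus is living and takes 1/5.
Oskar is living and takes 1/5.
Kolbein predeceased; the 1/5 allotted to Kolbein's branch passes to Kolbein's issue by representation.
The 1/5 is divided into 4 equal shares of 1/20 among Dagny, Hallvard, Frida, Ingeborg.
Dagny is living and takes 1/20.
Hallvard is living and takes 1/20.
Frida predeceased; the 1/20 allotted to Frida's branch passes to Frida's issue by representation.
The 1/20 is divided into 2 equal shares of 1/40 among Vidar, Ylva.
Vidar is living and takes 1/40.
Ylva is living and takes 1/40.
Ingeborg is living and takes 1/20.

Brynja 1/45; Dagny 1/20; Eirik 1/15; Hakon 1/45; Hallvard 1/20; Ingeborg 1/20; Magnus 1/5; Oskar 1/5; Ragna 1/10; Sindre 1/15; Solveig 1/45; Trygve 1/10; Vidar 1/40; Ylva 1/40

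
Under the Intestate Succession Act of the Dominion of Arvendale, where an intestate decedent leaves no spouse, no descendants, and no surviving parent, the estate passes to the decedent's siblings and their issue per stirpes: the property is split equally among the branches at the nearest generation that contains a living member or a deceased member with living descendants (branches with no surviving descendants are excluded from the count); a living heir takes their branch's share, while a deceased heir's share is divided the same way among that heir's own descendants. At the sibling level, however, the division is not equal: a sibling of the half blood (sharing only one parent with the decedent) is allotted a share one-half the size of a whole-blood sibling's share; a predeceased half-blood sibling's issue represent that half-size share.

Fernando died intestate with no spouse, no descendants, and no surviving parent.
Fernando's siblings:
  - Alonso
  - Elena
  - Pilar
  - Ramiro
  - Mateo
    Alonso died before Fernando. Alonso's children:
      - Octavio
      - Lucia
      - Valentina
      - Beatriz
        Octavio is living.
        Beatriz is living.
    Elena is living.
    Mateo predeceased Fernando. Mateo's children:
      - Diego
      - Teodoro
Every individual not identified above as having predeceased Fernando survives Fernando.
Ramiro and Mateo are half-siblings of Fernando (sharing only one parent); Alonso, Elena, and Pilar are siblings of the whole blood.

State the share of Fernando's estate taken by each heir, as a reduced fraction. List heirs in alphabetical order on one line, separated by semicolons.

No spouse, descendants, or parent survives, so the estate passes to Fernando's siblings per stirpes.
Half-blood siblings count for one-half the weight of whole-blood siblings at the initial division.
Dividing 1 in proportion to weights (total weight 4): Alonso (weight 1) → 1/4; Elena (weight 1) → 1/4; Pilar (weight 1) → 1/4; Ramiro (weight 1/2) → 1/8; Mateo (weight 1/2) → 1/8.
Alonso predeceased; the 1/4 allotted to Alonso's branch passes to Alonso's issue by representation.
The 1/4 is divided into 4 equal shares of 1/16 among Octavio, Lucia, Valentina, Beatriz.
Octavio is living and takes 1/16.
Lucia is living and takes 1/16.
Valentina is living and takes 1/16.
Beatriz is living and takes 1/16.
Elena is living and takes 1/4.
Pilar is living and takes 1/4.
Ramiro is living and takes 1/8.
Mateo predeceased; the 1/8 allotted to Mateo's branch passes to Mateo's issue by representation.
The 1/8 is divided into 2 equal shares of 1/16 among Diego, Teodoro.
Diego is living and takes 1/16.
Teodoro is living and takes 1/16.

Beatriz 1/16; Diego 1/16; Elena 1/4; Lucia 1/16; Octavio 1/16; Pilar 1/4; Ramiro 1/8; Teodoro 1/16; Valentina 1/16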